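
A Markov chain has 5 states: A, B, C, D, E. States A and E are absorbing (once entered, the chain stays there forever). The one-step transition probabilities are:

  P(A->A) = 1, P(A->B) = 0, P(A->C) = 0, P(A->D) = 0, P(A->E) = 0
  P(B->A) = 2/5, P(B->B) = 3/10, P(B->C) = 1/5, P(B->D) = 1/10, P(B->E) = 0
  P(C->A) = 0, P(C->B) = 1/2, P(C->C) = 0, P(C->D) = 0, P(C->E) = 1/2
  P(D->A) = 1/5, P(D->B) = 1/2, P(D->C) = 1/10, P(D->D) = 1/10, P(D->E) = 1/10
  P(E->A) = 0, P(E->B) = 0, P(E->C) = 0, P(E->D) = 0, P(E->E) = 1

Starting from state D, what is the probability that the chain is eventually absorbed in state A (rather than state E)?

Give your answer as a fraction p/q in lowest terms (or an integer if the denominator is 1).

Answer: 68/97

Derivation:
Let a_i = P(absorbed in A | start in state i).
Boundary conditions: a_A = 1, a_E = 0.
For each transient state i, a_i = sum_j P(i->j) * a_j:
  a_B = 2/5*a_A + 3/10*a_B + 1/5*a_C + 1/10*a_D + 0*a_E
  a_C = 0*a_A + 1/2*a_B + 0*a_C + 0*a_D + 1/2*a_E
  a_D = 1/5*a_A + 1/2*a_B + 1/10*a_C + 1/10*a_D + 1/10*a_E

Substituting a_A = 1 and a_E = 0, rearrange to (I - Q) a = r where r[i] = P(i -> A):
  [7/10, -1/5, -1/10] . (a_B, a_C, a_D) = 2/5
  [-1/2, 1, 0] . (a_B, a_C, a_D) = 0
  [-1/2, -1/10, 9/10] . (a_B, a_C, a_D) = 1/5

Solving yields:
  a_B = 76/97
  a_C = 38/97
  a_D = 68/97

Starting state is D, so the absorption probability is a_D = 68/97.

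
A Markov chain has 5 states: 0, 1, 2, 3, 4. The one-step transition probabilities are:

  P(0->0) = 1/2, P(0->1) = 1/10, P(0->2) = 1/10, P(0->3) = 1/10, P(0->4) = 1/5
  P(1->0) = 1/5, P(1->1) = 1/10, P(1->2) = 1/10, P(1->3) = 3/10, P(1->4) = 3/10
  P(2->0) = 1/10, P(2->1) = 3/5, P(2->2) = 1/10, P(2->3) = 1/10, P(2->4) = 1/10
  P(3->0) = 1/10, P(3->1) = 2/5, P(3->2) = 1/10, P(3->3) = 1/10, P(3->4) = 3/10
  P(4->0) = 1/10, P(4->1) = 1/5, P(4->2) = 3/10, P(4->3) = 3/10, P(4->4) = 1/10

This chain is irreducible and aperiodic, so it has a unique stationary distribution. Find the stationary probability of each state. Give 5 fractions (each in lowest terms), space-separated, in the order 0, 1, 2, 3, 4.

The stationary distribution satisfies pi = pi * P, i.e.:
  pi_0 = 1/2*pi_0 + 1/5*pi_1 + 1/10*pi_2 + 1/10*pi_3 + 1/10*pi_4
  pi_1 = 1/10*pi_0 + 1/10*pi_1 + 3/5*pi_2 + 2/5*pi_3 + 1/5*pi_4
  pi_2 = 1/10*pi_0 + 1/10*pi_1 + 1/10*pi_2 + 1/10*pi_3 + 3/10*pi_4
  pi_3 = 1/10*pi_0 + 3/10*pi_1 + 1/10*pi_2 + 1/10*pi_3 + 3/10*pi_4
  pi_4 = 1/5*pi_0 + 3/10*pi_1 + 1/10*pi_2 + 3/10*pi_3 + 1/10*pi_4
with normalization: pi_0 + pi_1 + pi_2 + pi_3 + pi_4 = 1.

Using the first 4 balance equations plus normalization, the linear system A*pi = b is:
  [-1/2, 1/5, 1/10, 1/10, 1/10] . pi = 0
  [1/10, -9/10, 3/5, 2/5, 1/5] . pi = 0
  [1/10, 1/10, -9/10, 1/10, 3/10] . pi = 0
  [1/10, 3/10, 1/10, -9/10, 3/10] . pi = 0
  [1, 1, 1, 1, 1] . pi = 1

Solving yields:
  pi_0 = 522/2507
  pi_1 = 625/2507
  pi_2 = 711/5014
  pi_3 = 961/5014
  pi_4 = 524/2507

Verification (pi * P):
  522/2507*1/2 + 625/2507*1/5 + 711/5014*1/10 + 961/5014*1/10 + 524/2507*1/10 = 522/2507 = pi_0  (ok)
  522/2507*1/10 + 625/2507*1/10 + 711/5014*3/5 + 961/5014*2/5 + 524/2507*1/5 = 625/2507 = pi_1  (ok)
  522/2507*1/10 + 625/2507*1/10 + 711/5014*1/10 + 961/5014*1/10 + 524/2507*3/10 = 711/5014 = pi_2  (ok)
  522/2507*1/10 + 625/2507*3/10 + 711/5014*1/10 + 961/5014*1/10 + 524/2507*3/10 = 961/5014 = pi_3  (ok)
  522/2507*1/5 + 625/2507*3/10 + 711/5014*1/10 + 961/5014*3/10 + 524/2507*1/10 = 524/2507 = pi_4  (ok)

Answer: 522/2507 625/2507 711/5014 961/5014 524/2507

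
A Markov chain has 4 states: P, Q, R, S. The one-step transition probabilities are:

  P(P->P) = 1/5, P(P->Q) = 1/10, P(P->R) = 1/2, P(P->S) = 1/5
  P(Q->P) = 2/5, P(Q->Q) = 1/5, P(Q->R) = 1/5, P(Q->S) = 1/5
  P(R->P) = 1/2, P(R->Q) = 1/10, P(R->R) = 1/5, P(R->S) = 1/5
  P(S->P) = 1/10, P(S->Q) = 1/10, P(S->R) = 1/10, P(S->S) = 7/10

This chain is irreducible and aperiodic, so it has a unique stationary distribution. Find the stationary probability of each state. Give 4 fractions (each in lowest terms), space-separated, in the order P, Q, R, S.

Answer: 148/585 1/9 46/195 2/5

Derivation:
The stationary distribution satisfies pi = pi * P, i.e.:
  pi_P = 1/5*pi_P + 2/5*pi_Q + 1/2*pi_R + 1/10*pi_S
  pi_Q = 1/10*pi_P + 1/5*pi_Q + 1/10*pi_R + 1/10*pi_S
  pi_R = 1/2*pi_P + 1/5*pi_Q + 1/5*pi_R + 1/10*pi_S
  pi_S = 1/5*pi_P + 1/5*pi_Q + 1/5*pi_R + 7/10*pi_S
with normalization: pi_P + pi_Q + pi_R + pi_S = 1.

Using the first 3 balance equations plus normalization, the linear system A*pi = b is:
  [-4/5, 2/5, 1/2, 1/10] . pi = 0
  [1/10, -4/5, 1/10, 1/10] . pi = 0
  [1/2, 1/5, -4/5, 1/10] . pi = 0
  [1, 1, 1, 1] . pi = 1

Solving yields:
  pi_P = 148/585
  pi_Q = 1/9
  pi_R = 46/195
  pi_S = 2/5

Verification (pi * P):
  148/585*1/5 + 1/9*2/5 + 46/195*1/2 + 2/5*1/10 = 148/585 = pi_P  (ok)
  148/585*1/10 + 1/9*1/5 + 46/195*1/10 + 2/5*1/10 = 1/9 = pi_Q  (ok)
  148/585*1/2 + 1/9*1/5 + 46/195*1/5 + 2/5*1/10 = 46/195 = pi_R  (ok)
  148/585*1/5 + 1/9*1/5 + 46/195*1/5 + 2/5*7/10 = 2/5 = pi_S  (ok)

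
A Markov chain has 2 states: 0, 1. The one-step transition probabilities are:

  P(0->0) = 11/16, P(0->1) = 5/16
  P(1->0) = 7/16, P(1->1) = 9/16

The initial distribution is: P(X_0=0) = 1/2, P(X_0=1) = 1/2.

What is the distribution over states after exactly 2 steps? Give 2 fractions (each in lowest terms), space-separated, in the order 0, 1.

Answer: 37/64 27/64

Derivation:
Propagating the distribution step by step (d_{t+1} = d_t * P):
d_0 = (0=1/2, 1=1/2)
  d_1[0] = 1/2*11/16 + 1/2*7/16 = 9/16
  d_1[1] = 1/2*5/16 + 1/2*9/16 = 7/16
d_1 = (0=9/16, 1=7/16)
  d_2[0] = 9/16*11/16 + 7/16*7/16 = 37/64
  d_2[1] = 9/16*5/16 + 7/16*9/16 = 27/64
d_2 = (0=37/64, 1=27/64)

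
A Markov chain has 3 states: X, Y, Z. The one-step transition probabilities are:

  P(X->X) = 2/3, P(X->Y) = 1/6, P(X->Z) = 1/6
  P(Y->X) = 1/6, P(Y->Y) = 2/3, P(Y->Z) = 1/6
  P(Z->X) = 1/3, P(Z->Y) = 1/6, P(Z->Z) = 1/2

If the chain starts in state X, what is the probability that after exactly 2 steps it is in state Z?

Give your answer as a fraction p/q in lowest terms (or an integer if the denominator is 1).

Answer: 2/9

Derivation:
Computing P^2 by repeated multiplication:
P^1 =
  X: [2/3, 1/6, 1/6]
  Y: [1/6, 2/3, 1/6]
  Z: [1/3, 1/6, 1/2]
P^2 =
  X: [19/36, 1/4, 2/9]
  Y: [5/18, 1/2, 2/9]
  Z: [5/12, 1/4, 1/3]

(P^2)[X -> Z] = 2/9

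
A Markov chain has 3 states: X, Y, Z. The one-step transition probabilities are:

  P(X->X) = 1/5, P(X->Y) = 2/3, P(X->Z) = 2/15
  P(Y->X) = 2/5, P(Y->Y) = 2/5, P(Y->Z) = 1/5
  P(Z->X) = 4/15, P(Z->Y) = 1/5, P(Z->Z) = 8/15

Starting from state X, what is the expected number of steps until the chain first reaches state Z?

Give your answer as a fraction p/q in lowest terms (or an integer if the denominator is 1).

Let h_i = expected steps to first reach Z from state i.
Boundary: h_Z = 0.
First-step equations for the other states:
  h_X = 1 + 1/5*h_X + 2/3*h_Y + 2/15*h_Z
  h_Y = 1 + 2/5*h_X + 2/5*h_Y + 1/5*h_Z

Substituting h_Z = 0 and rearranging gives the linear system (I - Q) h = 1:
  [4/5, -2/3] . (h_X, h_Y) = 1
  [-2/5, 3/5] . (h_X, h_Y) = 1

Solving yields:
  h_X = 95/16
  h_Y = 45/8

Starting state is X, so the expected hitting time is h_X = 95/16.

Answer: 95/16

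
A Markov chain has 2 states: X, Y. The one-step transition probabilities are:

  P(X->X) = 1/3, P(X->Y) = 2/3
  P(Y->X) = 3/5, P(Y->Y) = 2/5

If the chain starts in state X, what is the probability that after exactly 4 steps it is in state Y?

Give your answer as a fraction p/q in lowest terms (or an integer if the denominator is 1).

Answer: 5302/10125

Derivation:
Computing P^4 by repeated multiplication:
P^1 =
  X: [1/3, 2/3]
  Y: [3/5, 2/5]
P^2 =
  X: [23/45, 22/45]
  Y: [11/25, 14/25]
P^3 =
  X: [313/675, 362/675]
  Y: [181/375, 194/375]
P^4 =
  X: [4823/10125, 5302/10125]
  Y: [2651/5625, 2974/5625]

(P^4)[X -> Y] = 5302/10125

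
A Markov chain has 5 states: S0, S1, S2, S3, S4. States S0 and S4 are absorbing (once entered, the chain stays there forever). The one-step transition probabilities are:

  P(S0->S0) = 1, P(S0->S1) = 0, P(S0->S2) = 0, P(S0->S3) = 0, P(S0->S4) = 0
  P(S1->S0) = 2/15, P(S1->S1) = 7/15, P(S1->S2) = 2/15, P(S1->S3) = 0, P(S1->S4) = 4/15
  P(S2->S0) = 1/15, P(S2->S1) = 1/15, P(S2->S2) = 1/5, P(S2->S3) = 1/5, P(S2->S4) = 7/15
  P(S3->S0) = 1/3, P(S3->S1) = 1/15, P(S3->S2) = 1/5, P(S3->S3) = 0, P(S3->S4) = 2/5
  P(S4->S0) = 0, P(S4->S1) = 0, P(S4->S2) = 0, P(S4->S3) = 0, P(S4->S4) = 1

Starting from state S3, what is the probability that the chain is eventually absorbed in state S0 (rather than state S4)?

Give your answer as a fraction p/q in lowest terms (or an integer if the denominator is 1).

Answer: 263/666

Derivation:
Let a_i = P(absorbed in S0 | start in state i).
Boundary conditions: a_S0 = 1, a_S4 = 0.
For each transient state i, a_i = sum_j P(i->j) * a_j:
  a_S1 = 2/15*a_S0 + 7/15*a_S1 + 2/15*a_S2 + 0*a_S3 + 4/15*a_S4
  a_S2 = 1/15*a_S0 + 1/15*a_S1 + 1/5*a_S2 + 1/5*a_S3 + 7/15*a_S4
  a_S3 = 1/3*a_S0 + 1/15*a_S1 + 1/5*a_S2 + 0*a_S3 + 2/5*a_S4

Substituting a_S0 = 1 and a_S4 = 0, rearrange to (I - Q) a = r where r[i] = P(i -> S0):
  [8/15, -2/15, 0] . (a_S1, a_S2, a_S3) = 2/15
  [-1/15, 4/5, -1/5] . (a_S1, a_S2, a_S3) = 1/15
  [-1/15, -1/5, 1] . (a_S1, a_S2, a_S3) = 1/3

Solving yields:
  a_S1 = 67/222
  a_S2 = 23/111
  a_S3 = 263/666

Starting state is S3, so the absorption probability is a_S3 = 263/666.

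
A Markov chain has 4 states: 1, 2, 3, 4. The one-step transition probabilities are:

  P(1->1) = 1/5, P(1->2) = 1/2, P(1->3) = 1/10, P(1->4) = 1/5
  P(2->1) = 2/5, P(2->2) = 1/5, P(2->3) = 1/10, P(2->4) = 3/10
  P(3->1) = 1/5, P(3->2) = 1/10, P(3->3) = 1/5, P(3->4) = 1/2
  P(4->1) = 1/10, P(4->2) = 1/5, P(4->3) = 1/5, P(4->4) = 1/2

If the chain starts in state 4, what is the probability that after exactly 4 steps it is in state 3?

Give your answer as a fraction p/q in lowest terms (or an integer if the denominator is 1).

Computing P^4 by repeated multiplication:
P^1 =
  1: [1/5, 1/2, 1/10, 1/5]
  2: [2/5, 1/5, 1/10, 3/10]
  3: [1/5, 1/10, 1/5, 1/2]
  4: [1/10, 1/5, 1/5, 1/2]
P^2 =
  1: [7/25, 1/4, 13/100, 17/50]
  2: [21/100, 31/100, 7/50, 17/50]
  3: [17/100, 6/25, 17/100, 21/50]
  4: [19/100, 21/100, 17/100, 43/100]
P^3 =
  1: [27/125, 271/1000, 147/1000, 183/500]
  2: [57/250, 249/1000, 37/250, 3/8]
  3: [103/500, 117/500, 159/1000, 401/1000]
  4: [199/1000, 6/25, 4/25, 401/1000]
P^4 =
  1: [136/625, 2501/10000, 1513/10000, 381/1000]
  2: [2123/10000, 317/1250, 1523/10000, 1909/5000]
  3: [2067/10000, 2459/10000, 39/250, 1957/5000]
  4: [2079/10000, 2437/10000, 1561/10000, 3923/10000]

(P^4)[4 -> 3] = 1561/10000

Answer: 1561/10000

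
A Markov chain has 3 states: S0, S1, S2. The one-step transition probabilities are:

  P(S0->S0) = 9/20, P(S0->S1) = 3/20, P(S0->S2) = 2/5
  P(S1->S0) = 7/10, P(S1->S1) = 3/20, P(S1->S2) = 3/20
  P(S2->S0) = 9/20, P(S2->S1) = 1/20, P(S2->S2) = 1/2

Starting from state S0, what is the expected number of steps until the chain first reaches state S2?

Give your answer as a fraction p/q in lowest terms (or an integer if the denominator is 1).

Answer: 80/29

Derivation:
Let h_i = expected steps to first reach S2 from state i.
Boundary: h_S2 = 0.
First-step equations for the other states:
  h_S0 = 1 + 9/20*h_S0 + 3/20*h_S1 + 2/5*h_S2
  h_S1 = 1 + 7/10*h_S0 + 3/20*h_S1 + 3/20*h_S2

Substituting h_S2 = 0 and rearranging gives the linear system (I - Q) h = 1:
  [11/20, -3/20] . (h_S0, h_S1) = 1
  [-7/10, 17/20] . (h_S0, h_S1) = 1

Solving yields:
  h_S0 = 80/29
  h_S1 = 100/29

Starting state is S0, so the expected hitting time is h_S0 = 80/29.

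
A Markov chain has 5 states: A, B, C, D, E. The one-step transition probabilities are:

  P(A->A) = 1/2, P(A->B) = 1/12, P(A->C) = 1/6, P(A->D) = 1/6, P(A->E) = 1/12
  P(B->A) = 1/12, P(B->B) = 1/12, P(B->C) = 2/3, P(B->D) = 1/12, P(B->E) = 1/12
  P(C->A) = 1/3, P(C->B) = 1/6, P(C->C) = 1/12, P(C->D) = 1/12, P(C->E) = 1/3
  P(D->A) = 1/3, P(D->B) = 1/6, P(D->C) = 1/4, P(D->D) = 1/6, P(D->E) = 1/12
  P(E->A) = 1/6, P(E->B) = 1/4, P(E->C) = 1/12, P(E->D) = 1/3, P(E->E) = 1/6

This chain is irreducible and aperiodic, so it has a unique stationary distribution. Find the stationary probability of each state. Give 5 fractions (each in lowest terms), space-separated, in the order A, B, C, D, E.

The stationary distribution satisfies pi = pi * P, i.e.:
  pi_A = 1/2*pi_A + 1/12*pi_B + 1/3*pi_C + 1/3*pi_D + 1/6*pi_E
  pi_B = 1/12*pi_A + 1/12*pi_B + 1/6*pi_C + 1/6*pi_D + 1/4*pi_E
  pi_C = 1/6*pi_A + 2/3*pi_B + 1/12*pi_C + 1/4*pi_D + 1/12*pi_E
  pi_D = 1/6*pi_A + 1/12*pi_B + 1/12*pi_C + 1/6*pi_D + 1/3*pi_E
  pi_E = 1/12*pi_A + 1/12*pi_B + 1/3*pi_C + 1/12*pi_D + 1/6*pi_E
with normalization: pi_A + pi_B + pi_C + pi_D + pi_E = 1.

Using the first 4 balance equations plus normalization, the linear system A*pi = b is:
  [-1/2, 1/12, 1/3, 1/3, 1/6] . pi = 0
  [1/12, -11/12, 1/6, 1/6, 1/4] . pi = 0
  [1/6, 2/3, -11/12, 1/4, 1/12] . pi = 0
  [1/6, 1/12, 1/12, -5/6, 1/3] . pi = 0
  [1, 1, 1, 1, 1] . pi = 1

Solving yields:
  pi_A = 6573/20053
  pi_B = 2812/20053
  pi_C = 400/1823
  pi_D = 295/1823
  pi_E = 3023/20053

Verification (pi * P):
  6573/20053*1/2 + 2812/20053*1/12 + 400/1823*1/3 + 295/1823*1/3 + 3023/20053*1/6 = 6573/20053 = pi_A  (ok)
  6573/20053*1/12 + 2812/20053*1/12 + 400/1823*1/6 + 295/1823*1/6 + 3023/20053*1/4 = 2812/20053 = pi_B  (ok)
  6573/20053*1/6 + 2812/20053*2/3 + 400/1823*1/12 + 295/1823*1/4 + 3023/20053*1/12 = 400/1823 = pi_C  (ok)
  6573/20053*1/6 + 2812/20053*1/12 + 400/1823*1/12 + 295/1823*1/6 + 3023/20053*1/3 = 295/1823 = pi_D  (ok)
  6573/20053*1/12 + 2812/20053*1/12 + 400/1823*1/3 + 295/1823*1/12 + 3023/20053*1/6 = 3023/20053 = pi_E  (ok)

Answer: 6573/20053 2812/20053 400/1823 295/1823 3023/20053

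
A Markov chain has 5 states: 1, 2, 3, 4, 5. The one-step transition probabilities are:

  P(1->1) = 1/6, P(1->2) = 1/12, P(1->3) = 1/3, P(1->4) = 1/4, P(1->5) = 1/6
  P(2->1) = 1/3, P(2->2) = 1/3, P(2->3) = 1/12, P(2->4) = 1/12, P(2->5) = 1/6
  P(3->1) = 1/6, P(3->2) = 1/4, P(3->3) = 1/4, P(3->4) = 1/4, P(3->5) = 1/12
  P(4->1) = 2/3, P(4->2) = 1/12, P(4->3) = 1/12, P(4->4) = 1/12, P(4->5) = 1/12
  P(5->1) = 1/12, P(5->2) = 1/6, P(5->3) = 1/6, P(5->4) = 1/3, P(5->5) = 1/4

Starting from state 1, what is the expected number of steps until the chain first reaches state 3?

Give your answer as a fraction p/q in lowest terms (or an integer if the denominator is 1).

Let h_i = expected steps to first reach 3 from state i.
Boundary: h_3 = 0.
First-step equations for the other states:
  h_1 = 1 + 1/6*h_1 + 1/12*h_2 + 1/3*h_3 + 1/4*h_4 + 1/6*h_5
  h_2 = 1 + 1/3*h_1 + 1/3*h_2 + 1/12*h_3 + 1/12*h_4 + 1/6*h_5
  h_4 = 1 + 2/3*h_1 + 1/12*h_2 + 1/12*h_3 + 1/12*h_4 + 1/12*h_5
  h_5 = 1 + 1/12*h_1 + 1/6*h_2 + 1/6*h_3 + 1/3*h_4 + 1/4*h_5

Substituting h_3 = 0 and rearranging gives the linear system (I - Q) h = 1:
  [5/6, -1/12, -1/4, -1/6] . (h_1, h_2, h_4, h_5) = 1
  [-1/3, 2/3, -1/12, -1/6] . (h_1, h_2, h_4, h_5) = 1
  [-2/3, -1/12, 11/12, -1/12] . (h_1, h_2, h_4, h_5) = 1
  [-1/12, -1/6, -1/3, 3/4] . (h_1, h_2, h_4, h_5) = 1

Solving yields:
  h_1 = 5572/1237
  h_2 = 7184/1237
  h_4 = 6676/1237
  h_5 = 6832/1237

Starting state is 1, so the expected hitting time is h_1 = 5572/1237.

Answer: 5572/1237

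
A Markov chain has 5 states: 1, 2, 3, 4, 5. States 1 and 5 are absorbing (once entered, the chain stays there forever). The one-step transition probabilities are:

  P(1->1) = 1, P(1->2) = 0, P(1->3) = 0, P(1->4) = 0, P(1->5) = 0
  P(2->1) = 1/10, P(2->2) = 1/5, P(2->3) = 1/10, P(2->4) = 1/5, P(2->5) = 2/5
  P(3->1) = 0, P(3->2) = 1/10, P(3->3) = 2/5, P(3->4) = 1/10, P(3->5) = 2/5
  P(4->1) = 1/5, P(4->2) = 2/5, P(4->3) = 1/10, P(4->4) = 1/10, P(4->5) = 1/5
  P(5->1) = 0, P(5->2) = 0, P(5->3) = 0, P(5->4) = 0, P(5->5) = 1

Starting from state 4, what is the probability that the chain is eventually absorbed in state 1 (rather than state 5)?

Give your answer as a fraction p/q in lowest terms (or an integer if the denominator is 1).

Let a_i = P(absorbed in 1 | start in state i).
Boundary conditions: a_1 = 1, a_5 = 0.
For each transient state i, a_i = sum_j P(i->j) * a_j:
  a_2 = 1/10*a_1 + 1/5*a_2 + 1/10*a_3 + 1/5*a_4 + 2/5*a_5
  a_3 = 0*a_1 + 1/10*a_2 + 2/5*a_3 + 1/10*a_4 + 2/5*a_5
  a_4 = 1/5*a_1 + 2/5*a_2 + 1/10*a_3 + 1/10*a_4 + 1/5*a_5

Substituting a_1 = 1 and a_5 = 0, rearrange to (I - Q) a = r where r[i] = P(i -> 1):
  [4/5, -1/10, -1/5] . (a_2, a_3, a_4) = 1/10
  [-1/10, 3/5, -1/10] . (a_2, a_3, a_4) = 0
  [-2/5, -1/10, 9/10] . (a_2, a_3, a_4) = 1/5

Solving yields:
  a_2 = 79/361
  a_3 = 33/361
  a_4 = 119/361

Starting state is 4, so the absorption probability is a_4 = 119/361.

Answer: 119/361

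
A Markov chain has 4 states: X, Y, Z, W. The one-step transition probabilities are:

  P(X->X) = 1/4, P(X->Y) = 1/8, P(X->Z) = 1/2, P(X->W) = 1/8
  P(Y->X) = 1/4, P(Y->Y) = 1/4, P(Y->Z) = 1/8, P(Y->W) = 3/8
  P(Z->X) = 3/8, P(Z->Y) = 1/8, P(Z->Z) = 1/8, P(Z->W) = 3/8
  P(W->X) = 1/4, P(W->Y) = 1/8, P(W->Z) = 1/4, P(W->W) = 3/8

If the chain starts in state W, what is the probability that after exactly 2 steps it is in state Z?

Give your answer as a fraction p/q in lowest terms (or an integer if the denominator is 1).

Answer: 17/64

Derivation:
Computing P^2 by repeated multiplication:
P^1 =
  X: [1/4, 1/8, 1/2, 1/8]
  Y: [1/4, 1/4, 1/8, 3/8]
  Z: [3/8, 1/8, 1/8, 3/8]
  W: [1/4, 1/8, 1/4, 3/8]
P^2 =
  X: [5/16, 9/64, 15/64, 5/16]
  Y: [17/64, 5/32, 17/64, 5/16]
  Z: [17/64, 9/64, 5/16, 9/32]
  W: [9/32, 9/64, 17/64, 5/16]

(P^2)[W -> Z] = 17/64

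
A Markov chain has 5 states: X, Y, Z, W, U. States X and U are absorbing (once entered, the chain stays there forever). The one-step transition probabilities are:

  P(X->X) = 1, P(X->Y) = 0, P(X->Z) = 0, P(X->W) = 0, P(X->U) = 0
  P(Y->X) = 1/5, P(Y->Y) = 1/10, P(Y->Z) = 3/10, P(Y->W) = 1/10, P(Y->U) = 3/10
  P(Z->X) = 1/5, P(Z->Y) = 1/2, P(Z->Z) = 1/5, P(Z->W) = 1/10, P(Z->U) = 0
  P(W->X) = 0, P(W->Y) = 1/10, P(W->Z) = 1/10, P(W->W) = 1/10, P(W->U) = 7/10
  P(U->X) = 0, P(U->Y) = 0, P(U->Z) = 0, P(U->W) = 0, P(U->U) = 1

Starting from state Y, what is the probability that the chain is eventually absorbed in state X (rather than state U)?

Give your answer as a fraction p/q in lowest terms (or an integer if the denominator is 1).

Let a_i = P(absorbed in X | start in state i).
Boundary conditions: a_X = 1, a_U = 0.
For each transient state i, a_i = sum_j P(i->j) * a_j:
  a_Y = 1/5*a_X + 1/10*a_Y + 3/10*a_Z + 1/10*a_W + 3/10*a_U
  a_Z = 1/5*a_X + 1/2*a_Y + 1/5*a_Z + 1/10*a_W + 0*a_U
  a_W = 0*a_X + 1/10*a_Y + 1/10*a_Z + 1/10*a_W + 7/10*a_U

Substituting a_X = 1 and a_U = 0, rearrange to (I - Q) a = r where r[i] = P(i -> X):
  [9/10, -3/10, -1/10] . (a_Y, a_Z, a_W) = 1/5
  [-1/2, 4/5, -1/10] . (a_Y, a_Z, a_W) = 1/5
  [-1/10, -1/10, 9/10] . (a_Y, a_Z, a_W) = 0

Solving yields:
  a_Y = 99/244
  a_Z = 63/122
  a_W = 25/244

Starting state is Y, so the absorption probability is a_Y = 99/244.

Answer: 99/244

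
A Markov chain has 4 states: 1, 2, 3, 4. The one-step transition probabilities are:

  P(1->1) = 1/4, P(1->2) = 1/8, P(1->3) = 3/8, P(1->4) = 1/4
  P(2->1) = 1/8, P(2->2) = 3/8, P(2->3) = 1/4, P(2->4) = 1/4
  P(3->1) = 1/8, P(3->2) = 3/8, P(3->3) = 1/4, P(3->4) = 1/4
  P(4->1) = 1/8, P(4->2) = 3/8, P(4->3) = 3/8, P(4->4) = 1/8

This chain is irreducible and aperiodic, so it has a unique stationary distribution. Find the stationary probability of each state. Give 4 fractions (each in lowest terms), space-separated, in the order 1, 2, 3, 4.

Answer: 1/7 19/56 149/504 2/9

Derivation:
The stationary distribution satisfies pi = pi * P, i.e.:
  pi_1 = 1/4*pi_1 + 1/8*pi_2 + 1/8*pi_3 + 1/8*pi_4
  pi_2 = 1/8*pi_1 + 3/8*pi_2 + 3/8*pi_3 + 3/8*pi_4
  pi_3 = 3/8*pi_1 + 1/4*pi_2 + 1/4*pi_3 + 3/8*pi_4
  pi_4 = 1/4*pi_1 + 1/4*pi_2 + 1/4*pi_3 + 1/8*pi_4
with normalization: pi_1 + pi_2 + pi_3 + pi_4 = 1.

Using the first 3 balance equations plus normalization, the linear system A*pi = b is:
  [-3/4, 1/8, 1/8, 1/8] . pi = 0
  [1/8, -5/8, 3/8, 3/8] . pi = 0
  [3/8, 1/4, -3/4, 3/8] . pi = 0
  [1, 1, 1, 1] . pi = 1

Solving yields:
  pi_1 = 1/7
  pi_2 = 19/56
  pi_3 = 149/504
  pi_4 = 2/9

Verification (pi * P):
  1/7*1/4 + 19/56*1/8 + 149/504*1/8 + 2/9*1/8 = 1/7 = pi_1  (ok)
  1/7*1/8 + 19/56*3/8 + 149/504*3/8 + 2/9*3/8 = 19/56 = pi_2  (ok)
  1/7*3/8 + 19/56*1/4 + 149/504*1/4 + 2/9*3/8 = 149/504 = pi_3  (ok)
  1/7*1/4 + 19/56*1/4 + 149/504*1/4 + 2/9*1/8 = 2/9 = pi_4  (ok)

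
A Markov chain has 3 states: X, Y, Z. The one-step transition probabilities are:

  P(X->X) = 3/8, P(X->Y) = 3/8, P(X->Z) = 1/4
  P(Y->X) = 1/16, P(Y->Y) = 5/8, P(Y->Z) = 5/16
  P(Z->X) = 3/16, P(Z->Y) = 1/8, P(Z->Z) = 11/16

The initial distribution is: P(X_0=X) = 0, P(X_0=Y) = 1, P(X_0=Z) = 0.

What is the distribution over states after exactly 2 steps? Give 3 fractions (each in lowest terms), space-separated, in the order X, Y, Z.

Answer: 31/256 29/64 109/256

Derivation:
Propagating the distribution step by step (d_{t+1} = d_t * P):
d_0 = (X=0, Y=1, Z=0)
  d_1[X] = 0*3/8 + 1*1/16 + 0*3/16 = 1/16
  d_1[Y] = 0*3/8 + 1*5/8 + 0*1/8 = 5/8
  d_1[Z] = 0*1/4 + 1*5/16 + 0*11/16 = 5/16
d_1 = (X=1/16, Y=5/8, Z=5/16)
  d_2[X] = 1/16*3/8 + 5/8*1/16 + 5/16*3/16 = 31/256
  d_2[Y] = 1/16*3/8 + 5/8*5/8 + 5/16*1/8 = 29/64
  d_2[Z] = 1/16*1/4 + 5/8*5/16 + 5/16*11/16 = 109/256
d_2 = (X=31/256, Y=29/64, Z=109/256)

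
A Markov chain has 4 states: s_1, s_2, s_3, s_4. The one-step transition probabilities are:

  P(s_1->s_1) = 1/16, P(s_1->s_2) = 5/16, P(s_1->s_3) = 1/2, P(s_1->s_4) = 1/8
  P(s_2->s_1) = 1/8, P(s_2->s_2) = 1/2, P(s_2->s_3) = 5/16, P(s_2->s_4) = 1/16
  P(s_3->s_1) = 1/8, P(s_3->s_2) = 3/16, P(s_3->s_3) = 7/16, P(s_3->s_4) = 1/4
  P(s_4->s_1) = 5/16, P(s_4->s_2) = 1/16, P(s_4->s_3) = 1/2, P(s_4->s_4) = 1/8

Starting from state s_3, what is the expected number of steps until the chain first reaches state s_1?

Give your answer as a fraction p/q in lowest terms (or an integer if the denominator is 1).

Let h_i = expected steps to first reach s_1 from state i.
Boundary: h_s_1 = 0.
First-step equations for the other states:
  h_s_2 = 1 + 1/8*h_s_1 + 1/2*h_s_2 + 5/16*h_s_3 + 1/16*h_s_4
  h_s_3 = 1 + 1/8*h_s_1 + 3/16*h_s_2 + 7/16*h_s_3 + 1/4*h_s_4
  h_s_4 = 1 + 5/16*h_s_1 + 1/16*h_s_2 + 1/2*h_s_3 + 1/8*h_s_4

Substituting h_s_1 = 0 and rearranging gives the linear system (I - Q) h = 1:
  [1/2, -5/16, -1/16] . (h_s_2, h_s_3, h_s_4) = 1
  [-3/16, 9/16, -1/4] . (h_s_2, h_s_3, h_s_4) = 1
  [-1/16, -1/2, 7/8] . (h_s_2, h_s_3, h_s_4) = 1

Solving yields:
  h_s_2 = 1072/163
  h_s_3 = 1024/163
  h_s_4 = 848/163

Starting state is s_3, so the expected hitting time is h_s_3 = 1024/163.

Answer: 1024/163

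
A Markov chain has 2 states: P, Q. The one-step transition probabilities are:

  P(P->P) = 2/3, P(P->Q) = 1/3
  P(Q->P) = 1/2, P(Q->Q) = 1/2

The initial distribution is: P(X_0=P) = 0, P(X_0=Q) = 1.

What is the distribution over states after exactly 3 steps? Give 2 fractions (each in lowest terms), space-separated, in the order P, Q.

Answer: 43/72 29/72

Derivation:
Propagating the distribution step by step (d_{t+1} = d_t * P):
d_0 = (P=0, Q=1)
  d_1[P] = 0*2/3 + 1*1/2 = 1/2
  d_1[Q] = 0*1/3 + 1*1/2 = 1/2
d_1 = (P=1/2, Q=1/2)
  d_2[P] = 1/2*2/3 + 1/2*1/2 = 7/12
  d_2[Q] = 1/2*1/3 + 1/2*1/2 = 5/12
d_2 = (P=7/12, Q=5/12)
  d_3[P] = 7/12*2/3 + 5/12*1/2 = 43/72
  d_3[Q] = 7/12*1/3 + 5/12*1/2 = 29/72
d_3 = (P=43/72, Q=29/72)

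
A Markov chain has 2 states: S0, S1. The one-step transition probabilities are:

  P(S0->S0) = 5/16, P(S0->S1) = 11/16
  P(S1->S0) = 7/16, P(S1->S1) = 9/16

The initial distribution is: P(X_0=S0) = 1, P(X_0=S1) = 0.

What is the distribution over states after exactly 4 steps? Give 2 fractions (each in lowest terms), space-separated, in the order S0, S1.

Answer: 3187/8192 5005/8192

Derivation:
Propagating the distribution step by step (d_{t+1} = d_t * P):
d_0 = (S0=1, S1=0)
  d_1[S0] = 1*5/16 + 0*7/16 = 5/16
  d_1[S1] = 1*11/16 + 0*9/16 = 11/16
d_1 = (S0=5/16, S1=11/16)
  d_2[S0] = 5/16*5/16 + 11/16*7/16 = 51/128
  d_2[S1] = 5/16*11/16 + 11/16*9/16 = 77/128
d_2 = (S0=51/128, S1=77/128)
  d_3[S0] = 51/128*5/16 + 77/128*7/16 = 397/1024
  d_3[S1] = 51/128*11/16 + 77/128*9/16 = 627/1024
d_3 = (S0=397/1024, S1=627/1024)
  d_4[S0] = 397/1024*5/16 + 627/1024*7/16 = 3187/8192
  d_4[S1] = 397/1024*11/16 + 627/1024*9/16 = 5005/8192
d_4 = (S0=3187/8192, S1=5005/8192)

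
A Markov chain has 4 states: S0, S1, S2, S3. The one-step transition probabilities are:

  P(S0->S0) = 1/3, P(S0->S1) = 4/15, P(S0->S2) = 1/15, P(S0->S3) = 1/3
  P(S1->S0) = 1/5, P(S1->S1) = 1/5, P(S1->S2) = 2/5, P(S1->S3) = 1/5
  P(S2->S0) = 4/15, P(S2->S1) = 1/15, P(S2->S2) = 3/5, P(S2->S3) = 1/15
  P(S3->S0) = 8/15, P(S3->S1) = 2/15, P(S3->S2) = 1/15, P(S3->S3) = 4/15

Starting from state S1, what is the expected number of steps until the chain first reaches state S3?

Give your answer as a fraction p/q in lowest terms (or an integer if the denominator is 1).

Let h_i = expected steps to first reach S3 from state i.
Boundary: h_S3 = 0.
First-step equations for the other states:
  h_S0 = 1 + 1/3*h_S0 + 4/15*h_S1 + 1/15*h_S2 + 1/3*h_S3
  h_S1 = 1 + 1/5*h_S0 + 1/5*h_S1 + 2/5*h_S2 + 1/5*h_S3
  h_S2 = 1 + 4/15*h_S0 + 1/15*h_S1 + 3/5*h_S2 + 1/15*h_S3

Substituting h_S3 = 0 and rearranging gives the linear system (I - Q) h = 1:
  [2/3, -4/15, -1/15] . (h_S0, h_S1, h_S2) = 1
  [-1/5, 4/5, -2/5] . (h_S0, h_S1, h_S2) = 1
  [-4/15, -1/15, 2/5] . (h_S0, h_S1, h_S2) = 1

Solving yields:
  h_S0 = 635/147
  h_S1 = 115/21
  h_S2 = 925/147

Starting state is S1, so the expected hitting time is h_S1 = 115/21.

Answer: 115/21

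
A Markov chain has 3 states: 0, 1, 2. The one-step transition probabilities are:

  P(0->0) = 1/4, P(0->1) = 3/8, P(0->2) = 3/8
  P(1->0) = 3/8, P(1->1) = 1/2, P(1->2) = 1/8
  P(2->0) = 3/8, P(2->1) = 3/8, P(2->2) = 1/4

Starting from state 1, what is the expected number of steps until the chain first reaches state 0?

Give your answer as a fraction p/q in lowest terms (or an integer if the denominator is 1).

Let h_i = expected steps to first reach 0 from state i.
Boundary: h_0 = 0.
First-step equations for the other states:
  h_1 = 1 + 3/8*h_0 + 1/2*h_1 + 1/8*h_2
  h_2 = 1 + 3/8*h_0 + 3/8*h_1 + 1/4*h_2

Substituting h_0 = 0 and rearranging gives the linear system (I - Q) h = 1:
  [1/2, -1/8] . (h_1, h_2) = 1
  [-3/8, 3/4] . (h_1, h_2) = 1

Solving yields:
  h_1 = 8/3
  h_2 = 8/3

Starting state is 1, so the expected hitting time is h_1 = 8/3.

Answer: 8/3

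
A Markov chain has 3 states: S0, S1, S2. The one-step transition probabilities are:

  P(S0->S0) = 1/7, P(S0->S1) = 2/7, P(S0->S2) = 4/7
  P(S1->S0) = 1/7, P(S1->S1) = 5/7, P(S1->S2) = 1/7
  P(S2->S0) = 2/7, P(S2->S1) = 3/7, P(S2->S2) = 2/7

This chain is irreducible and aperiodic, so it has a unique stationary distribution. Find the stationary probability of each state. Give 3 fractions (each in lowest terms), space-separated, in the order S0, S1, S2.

Answer: 7/39 22/39 10/39

Derivation:
The stationary distribution satisfies pi = pi * P, i.e.:
  pi_S0 = 1/7*pi_S0 + 1/7*pi_S1 + 2/7*pi_S2
  pi_S1 = 2/7*pi_S0 + 5/7*pi_S1 + 3/7*pi_S2
  pi_S2 = 4/7*pi_S0 + 1/7*pi_S1 + 2/7*pi_S2
with normalization: pi_S0 + pi_S1 + pi_S2 = 1.

Using the first 2 balance equations plus normalization, the linear system A*pi = b is:
  [-6/7, 1/7, 2/7] . pi = 0
  [2/7, -2/7, 3/7] . pi = 0
  [1, 1, 1] . pi = 1

Solving yields:
  pi_S0 = 7/39
  pi_S1 = 22/39
  pi_S2 = 10/39

Verification (pi * P):
  7/39*1/7 + 22/39*1/7 + 10/39*2/7 = 7/39 = pi_S0  (ok)
  7/39*2/7 + 22/39*5/7 + 10/39*3/7 = 22/39 = pi_S1  (ok)
  7/39*4/7 + 22/39*1/7 + 10/39*2/7 = 10/39 = pi_S2  (ok)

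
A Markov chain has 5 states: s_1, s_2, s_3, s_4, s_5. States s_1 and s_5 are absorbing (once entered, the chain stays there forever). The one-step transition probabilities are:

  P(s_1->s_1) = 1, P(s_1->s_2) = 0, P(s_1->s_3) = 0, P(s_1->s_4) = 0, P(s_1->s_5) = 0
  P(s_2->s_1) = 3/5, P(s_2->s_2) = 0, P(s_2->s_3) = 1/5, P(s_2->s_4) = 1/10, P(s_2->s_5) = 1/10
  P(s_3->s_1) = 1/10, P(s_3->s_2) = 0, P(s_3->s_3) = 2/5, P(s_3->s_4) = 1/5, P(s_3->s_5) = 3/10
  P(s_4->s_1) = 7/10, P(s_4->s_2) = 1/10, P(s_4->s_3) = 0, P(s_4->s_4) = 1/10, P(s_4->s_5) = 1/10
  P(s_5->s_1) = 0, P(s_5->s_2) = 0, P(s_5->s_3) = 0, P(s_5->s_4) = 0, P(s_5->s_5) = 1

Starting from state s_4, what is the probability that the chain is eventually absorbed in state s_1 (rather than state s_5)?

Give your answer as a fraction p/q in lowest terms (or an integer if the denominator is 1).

Let a_i = P(absorbed in s_1 | start in state i).
Boundary conditions: a_s_1 = 1, a_s_5 = 0.
For each transient state i, a_i = sum_j P(i->j) * a_j:
  a_s_2 = 3/5*a_s_1 + 0*a_s_2 + 1/5*a_s_3 + 1/10*a_s_4 + 1/10*a_s_5
  a_s_3 = 1/10*a_s_1 + 0*a_s_2 + 2/5*a_s_3 + 1/5*a_s_4 + 3/10*a_s_5
  a_s_4 = 7/10*a_s_1 + 1/10*a_s_2 + 0*a_s_3 + 1/10*a_s_4 + 1/10*a_s_5

Substituting a_s_1 = 1 and a_s_5 = 0, rearrange to (I - Q) a = r where r[i] = P(i -> s_1):
  [1, -1/5, -1/10] . (a_s_2, a_s_3, a_s_4) = 3/5
  [0, 3/5, -1/5] . (a_s_2, a_s_3, a_s_4) = 1/10
  [-1/10, 0, 9/10] . (a_s_2, a_s_3, a_s_4) = 7/10

Solving yields:
  a_s_2 = 206/265
  a_s_3 = 241/530
  a_s_4 = 229/265

Starting state is s_4, so the absorption probability is a_s_4 = 229/265.

Answer: 229/265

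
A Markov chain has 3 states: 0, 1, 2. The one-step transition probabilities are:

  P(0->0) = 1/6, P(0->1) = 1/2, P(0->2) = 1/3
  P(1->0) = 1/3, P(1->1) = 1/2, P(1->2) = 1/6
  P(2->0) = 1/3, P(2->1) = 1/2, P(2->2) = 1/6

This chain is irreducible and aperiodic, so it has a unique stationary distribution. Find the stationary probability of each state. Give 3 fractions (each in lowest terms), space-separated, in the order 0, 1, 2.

Answer: 2/7 1/2 3/14

Derivation:
The stationary distribution satisfies pi = pi * P, i.e.:
  pi_0 = 1/6*pi_0 + 1/3*pi_1 + 1/3*pi_2
  pi_1 = 1/2*pi_0 + 1/2*pi_1 + 1/2*pi_2
  pi_2 = 1/3*pi_0 + 1/6*pi_1 + 1/6*pi_2
with normalization: pi_0 + pi_1 + pi_2 = 1.

Using the first 2 balance equations plus normalization, the linear system A*pi = b is:
  [-5/6, 1/3, 1/3] . pi = 0
  [1/2, -1/2, 1/2] . pi = 0
  [1, 1, 1] . pi = 1

Solving yields:
  pi_0 = 2/7
  pi_1 = 1/2
  pi_2 = 3/14

Verification (pi * P):
  2/7*1/6 + 1/2*1/3 + 3/14*1/3 = 2/7 = pi_0  (ok)
  2/7*1/2 + 1/2*1/2 + 3/14*1/2 = 1/2 = pi_1  (ok)
  2/7*1/3 + 1/2*1/6 + 3/14*1/6 = 3/14 = pi_2  (ok)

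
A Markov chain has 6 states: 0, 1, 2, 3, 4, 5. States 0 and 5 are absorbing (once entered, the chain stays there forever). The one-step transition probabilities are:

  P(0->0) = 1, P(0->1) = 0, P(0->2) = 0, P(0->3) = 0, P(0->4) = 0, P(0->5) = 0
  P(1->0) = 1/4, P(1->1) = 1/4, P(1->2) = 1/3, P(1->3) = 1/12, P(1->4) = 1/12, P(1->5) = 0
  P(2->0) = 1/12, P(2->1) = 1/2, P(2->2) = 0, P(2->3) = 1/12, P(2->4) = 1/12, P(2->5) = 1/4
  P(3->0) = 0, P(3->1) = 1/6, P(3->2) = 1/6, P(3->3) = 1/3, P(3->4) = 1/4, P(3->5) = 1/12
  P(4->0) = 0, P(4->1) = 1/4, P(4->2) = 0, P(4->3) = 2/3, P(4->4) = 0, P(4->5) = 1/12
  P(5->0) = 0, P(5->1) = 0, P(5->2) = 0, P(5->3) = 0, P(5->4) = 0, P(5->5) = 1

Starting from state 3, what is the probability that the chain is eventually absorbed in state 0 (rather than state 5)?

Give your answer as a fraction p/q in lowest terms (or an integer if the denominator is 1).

Let a_i = P(absorbed in 0 | start in state i).
Boundary conditions: a_0 = 1, a_5 = 0.
For each transient state i, a_i = sum_j P(i->j) * a_j:
  a_1 = 1/4*a_0 + 1/4*a_1 + 1/3*a_2 + 1/12*a_3 + 1/12*a_4 + 0*a_5
  a_2 = 1/12*a_0 + 1/2*a_1 + 0*a_2 + 1/12*a_3 + 1/12*a_4 + 1/4*a_5
  a_3 = 0*a_0 + 1/6*a_1 + 1/6*a_2 + 1/3*a_3 + 1/4*a_4 + 1/12*a_5
  a_4 = 0*a_0 + 1/4*a_1 + 0*a_2 + 2/3*a_3 + 0*a_4 + 1/12*a_5

Substituting a_0 = 1 and a_5 = 0, rearrange to (I - Q) a = r where r[i] = P(i -> 0):
  [3/4, -1/3, -1/12, -1/12] . (a_1, a_2, a_3, a_4) = 1/4
  [-1/2, 1, -1/12, -1/12] . (a_1, a_2, a_3, a_4) = 1/12
  [-1/6, -1/6, 2/3, -1/4] . (a_1, a_2, a_3, a_4) = 0
  [-1/4, 0, -2/3, 1] . (a_1, a_2, a_3, a_4) = 0

Solving yields:
  a_1 = 70/107
  a_2 = 209/428
  a_3 = 99/214
  a_4 = 101/214

Starting state is 3, so the absorption probability is a_3 = 99/214.

Answer: 99/214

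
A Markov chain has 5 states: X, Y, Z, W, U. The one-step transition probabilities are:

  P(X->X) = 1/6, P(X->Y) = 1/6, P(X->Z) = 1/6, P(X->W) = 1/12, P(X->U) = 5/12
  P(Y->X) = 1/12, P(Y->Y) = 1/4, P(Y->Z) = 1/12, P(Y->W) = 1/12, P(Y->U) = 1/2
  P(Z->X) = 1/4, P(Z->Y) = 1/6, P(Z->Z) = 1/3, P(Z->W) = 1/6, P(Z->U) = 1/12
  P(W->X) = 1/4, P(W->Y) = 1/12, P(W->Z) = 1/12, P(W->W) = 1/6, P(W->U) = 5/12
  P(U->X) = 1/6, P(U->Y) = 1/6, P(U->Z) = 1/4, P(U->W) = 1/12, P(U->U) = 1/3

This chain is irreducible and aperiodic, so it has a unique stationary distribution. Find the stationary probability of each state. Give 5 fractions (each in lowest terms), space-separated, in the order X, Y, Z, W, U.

The stationary distribution satisfies pi = pi * P, i.e.:
  pi_X = 1/6*pi_X + 1/12*pi_Y + 1/4*pi_Z + 1/4*pi_W + 1/6*pi_U
  pi_Y = 1/6*pi_X + 1/4*pi_Y + 1/6*pi_Z + 1/12*pi_W + 1/6*pi_U
  pi_Z = 1/6*pi_X + 1/12*pi_Y + 1/3*pi_Z + 1/12*pi_W + 1/4*pi_U
  pi_W = 1/12*pi_X + 1/12*pi_Y + 1/6*pi_Z + 1/6*pi_W + 1/12*pi_U
  pi_U = 5/12*pi_X + 1/2*pi_Y + 1/12*pi_Z + 5/12*pi_W + 1/3*pi_U
with normalization: pi_X + pi_Y + pi_Z + pi_W + pi_U = 1.

Using the first 4 balance equations plus normalization, the linear system A*pi = b is:
  [-5/6, 1/12, 1/4, 1/4, 1/6] . pi = 0
  [1/6, -3/4, 1/6, 1/12, 1/6] . pi = 0
  [1/6, 1/12, -2/3, 1/12, 1/4] . pi = 0
  [1/12, 1/12, 1/6, -5/6, 1/12] . pi = 0
  [1, 1, 1, 1, 1] . pi = 1

Solving yields:
  pi_X = 417/2335
  pi_Y = 2809/16345
  pi_Z = 3356/16345
  pi_W = 1791/16345
  pi_U = 1094/3269

Verification (pi * P):
  417/2335*1/6 + 2809/16345*1/12 + 3356/16345*1/4 + 1791/16345*1/4 + 1094/3269*1/6 = 417/2335 = pi_X  (ok)
  417/2335*1/6 + 2809/16345*1/4 + 3356/16345*1/6 + 1791/16345*1/12 + 1094/3269*1/6 = 2809/16345 = pi_Y  (ok)
  417/2335*1/6 + 2809/16345*1/12 + 3356/16345*1/3 + 1791/16345*1/12 + 1094/3269*1/4 = 3356/16345 = pi_Z  (ok)
  417/2335*1/12 + 2809/16345*1/12 + 3356/16345*1/6 + 1791/16345*1/6 + 1094/3269*1/12 = 1791/16345 = pi_W  (ok)
  417/2335*5/12 + 2809/16345*1/2 + 3356/16345*1/12 + 1791/16345*5/12 + 1094/3269*1/3 = 1094/3269 = pi_U  (ok)

Answer: 417/2335 2809/16345 3356/16345 1791/16345 1094/3269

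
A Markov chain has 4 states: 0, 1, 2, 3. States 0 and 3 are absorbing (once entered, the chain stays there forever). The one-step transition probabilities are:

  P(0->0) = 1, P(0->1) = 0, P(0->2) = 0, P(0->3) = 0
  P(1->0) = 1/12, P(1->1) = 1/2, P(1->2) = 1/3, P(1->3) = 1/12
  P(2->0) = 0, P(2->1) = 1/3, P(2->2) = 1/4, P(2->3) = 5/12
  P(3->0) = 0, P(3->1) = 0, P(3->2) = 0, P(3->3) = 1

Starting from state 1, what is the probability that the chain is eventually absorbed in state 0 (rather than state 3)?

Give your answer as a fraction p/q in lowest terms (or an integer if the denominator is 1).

Let a_i = P(absorbed in 0 | start in state i).
Boundary conditions: a_0 = 1, a_3 = 0.
For each transient state i, a_i = sum_j P(i->j) * a_j:
  a_1 = 1/12*a_0 + 1/2*a_1 + 1/3*a_2 + 1/12*a_3
  a_2 = 0*a_0 + 1/3*a_1 + 1/4*a_2 + 5/12*a_3

Substituting a_0 = 1 and a_3 = 0, rearrange to (I - Q) a = r where r[i] = P(i -> 0):
  [1/2, -1/3] . (a_1, a_2) = 1/12
  [-1/3, 3/4] . (a_1, a_2) = 0

Solving yields:
  a_1 = 9/38
  a_2 = 2/19

Starting state is 1, so the absorption probability is a_1 = 9/38.

Answer: 9/38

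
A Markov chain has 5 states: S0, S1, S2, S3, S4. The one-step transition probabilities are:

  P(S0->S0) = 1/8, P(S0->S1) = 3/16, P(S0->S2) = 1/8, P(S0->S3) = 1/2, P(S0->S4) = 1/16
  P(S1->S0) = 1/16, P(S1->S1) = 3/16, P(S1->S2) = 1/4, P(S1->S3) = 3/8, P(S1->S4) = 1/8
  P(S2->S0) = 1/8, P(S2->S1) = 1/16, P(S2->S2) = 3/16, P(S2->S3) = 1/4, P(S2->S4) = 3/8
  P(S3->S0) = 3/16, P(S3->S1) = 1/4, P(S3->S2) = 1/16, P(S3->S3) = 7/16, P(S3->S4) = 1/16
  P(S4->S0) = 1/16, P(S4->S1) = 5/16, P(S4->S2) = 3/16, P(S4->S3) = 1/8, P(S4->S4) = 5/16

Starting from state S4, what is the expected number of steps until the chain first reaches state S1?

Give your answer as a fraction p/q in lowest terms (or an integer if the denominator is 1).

Let h_i = expected steps to first reach S1 from state i.
Boundary: h_S1 = 0.
First-step equations for the other states:
  h_S0 = 1 + 1/8*h_S0 + 3/16*h_S1 + 1/8*h_S2 + 1/2*h_S3 + 1/16*h_S4
  h_S2 = 1 + 1/8*h_S0 + 1/16*h_S1 + 3/16*h_S2 + 1/4*h_S3 + 3/8*h_S4
  h_S3 = 1 + 3/16*h_S0 + 1/4*h_S1 + 1/16*h_S2 + 7/16*h_S3 + 1/16*h_S4
  h_S4 = 1 + 1/16*h_S0 + 5/16*h_S1 + 3/16*h_S2 + 1/8*h_S3 + 5/16*h_S4

Substituting h_S1 = 0 and rearranging gives the linear system (I - Q) h = 1:
  [7/8, -1/8, -1/2, -1/16] . (h_S0, h_S2, h_S3, h_S4) = 1
  [-1/8, 13/16, -1/4, -3/8] . (h_S0, h_S2, h_S3, h_S4) = 1
  [-3/16, -1/16, 9/16, -1/16] . (h_S0, h_S2, h_S3, h_S4) = 1
  [-1/16, -3/16, -1/8, 11/16] . (h_S0, h_S2, h_S3, h_S4) = 1

Solving yields:
  h_S0 = 46352/9933
  h_S2 = 2448/473
  h_S3 = 43328/9933
  h_S4 = 13520/3311

Starting state is S4, so the expected hitting time is h_S4 = 13520/3311.

Answer: 13520/3311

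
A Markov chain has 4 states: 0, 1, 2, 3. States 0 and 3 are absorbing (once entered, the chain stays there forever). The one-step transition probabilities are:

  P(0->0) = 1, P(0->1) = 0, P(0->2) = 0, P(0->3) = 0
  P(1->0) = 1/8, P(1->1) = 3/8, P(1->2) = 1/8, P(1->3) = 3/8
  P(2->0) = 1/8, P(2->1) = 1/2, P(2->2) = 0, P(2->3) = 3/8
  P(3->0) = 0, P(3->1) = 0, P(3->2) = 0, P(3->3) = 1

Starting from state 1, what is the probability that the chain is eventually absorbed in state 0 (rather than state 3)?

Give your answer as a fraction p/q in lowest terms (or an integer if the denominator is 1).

Let a_i = P(absorbed in 0 | start in state i).
Boundary conditions: a_0 = 1, a_3 = 0.
For each transient state i, a_i = sum_j P(i->j) * a_j:
  a_1 = 1/8*a_0 + 3/8*a_1 + 1/8*a_2 + 3/8*a_3
  a_2 = 1/8*a_0 + 1/2*a_1 + 0*a_2 + 3/8*a_3

Substituting a_0 = 1 and a_3 = 0, rearrange to (I - Q) a = r where r[i] = P(i -> 0):
  [5/8, -1/8] . (a_1, a_2) = 1/8
  [-1/2, 1] . (a_1, a_2) = 1/8

Solving yields:
  a_1 = 1/4
  a_2 = 1/4

Starting state is 1, so the absorption probability is a_1 = 1/4.

Answer: 1/4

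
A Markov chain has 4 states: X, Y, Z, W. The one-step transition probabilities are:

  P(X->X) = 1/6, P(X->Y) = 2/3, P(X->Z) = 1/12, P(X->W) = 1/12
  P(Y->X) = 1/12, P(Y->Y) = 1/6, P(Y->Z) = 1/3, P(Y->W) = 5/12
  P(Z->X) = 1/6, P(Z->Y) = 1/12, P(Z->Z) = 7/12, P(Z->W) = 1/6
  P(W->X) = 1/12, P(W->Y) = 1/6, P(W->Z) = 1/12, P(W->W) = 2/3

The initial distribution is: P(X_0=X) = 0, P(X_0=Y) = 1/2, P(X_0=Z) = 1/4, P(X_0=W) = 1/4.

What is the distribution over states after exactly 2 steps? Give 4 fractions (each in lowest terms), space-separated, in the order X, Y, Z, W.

Propagating the distribution step by step (d_{t+1} = d_t * P):
d_0 = (X=0, Y=1/2, Z=1/4, W=1/4)
  d_1[X] = 0*1/6 + 1/2*1/12 + 1/4*1/6 + 1/4*1/12 = 5/48
  d_1[Y] = 0*2/3 + 1/2*1/6 + 1/4*1/12 + 1/4*1/6 = 7/48
  d_1[Z] = 0*1/12 + 1/2*1/3 + 1/4*7/12 + 1/4*1/12 = 1/3
  d_1[W] = 0*1/12 + 1/2*5/12 + 1/4*1/6 + 1/4*2/3 = 5/12
d_1 = (X=5/48, Y=7/48, Z=1/3, W=5/12)
  d_2[X] = 5/48*1/6 + 7/48*1/12 + 1/3*1/6 + 5/12*1/12 = 23/192
  d_2[Y] = 5/48*2/3 + 7/48*1/6 + 1/3*1/12 + 5/12*1/6 = 55/288
  d_2[Z] = 5/48*1/12 + 7/48*1/3 + 1/3*7/12 + 5/12*1/12 = 55/192
  d_2[W] = 5/48*1/12 + 7/48*5/12 + 1/3*1/6 + 5/12*2/3 = 29/72
d_2 = (X=23/192, Y=55/288, Z=55/192, W=29/72)

Answer: 23/192 55/288 55/192 29/72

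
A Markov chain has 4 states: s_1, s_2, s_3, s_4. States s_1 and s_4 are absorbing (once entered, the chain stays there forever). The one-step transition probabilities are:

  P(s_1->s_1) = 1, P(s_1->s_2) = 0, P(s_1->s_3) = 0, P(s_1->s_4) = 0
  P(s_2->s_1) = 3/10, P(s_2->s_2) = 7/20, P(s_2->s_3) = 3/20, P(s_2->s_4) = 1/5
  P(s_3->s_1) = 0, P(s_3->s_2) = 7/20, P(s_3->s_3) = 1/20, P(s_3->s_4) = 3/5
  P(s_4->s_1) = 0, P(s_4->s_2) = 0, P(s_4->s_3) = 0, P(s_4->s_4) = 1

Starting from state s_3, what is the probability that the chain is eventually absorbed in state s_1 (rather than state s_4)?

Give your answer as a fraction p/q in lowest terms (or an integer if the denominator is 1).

Answer: 21/113

Derivation:
Let a_i = P(absorbed in s_1 | start in state i).
Boundary conditions: a_s_1 = 1, a_s_4 = 0.
For each transient state i, a_i = sum_j P(i->j) * a_j:
  a_s_2 = 3/10*a_s_1 + 7/20*a_s_2 + 3/20*a_s_3 + 1/5*a_s_4
  a_s_3 = 0*a_s_1 + 7/20*a_s_2 + 1/20*a_s_3 + 3/5*a_s_4

Substituting a_s_1 = 1 and a_s_4 = 0, rearrange to (I - Q) a = r where r[i] = P(i -> s_1):
  [13/20, -3/20] . (a_s_2, a_s_3) = 3/10
  [-7/20, 19/20] . (a_s_2, a_s_3) = 0

Solving yields:
  a_s_2 = 57/113
  a_s_3 = 21/113

Starting state is s_3, so the absorption probability is a_s_3 = 21/113.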